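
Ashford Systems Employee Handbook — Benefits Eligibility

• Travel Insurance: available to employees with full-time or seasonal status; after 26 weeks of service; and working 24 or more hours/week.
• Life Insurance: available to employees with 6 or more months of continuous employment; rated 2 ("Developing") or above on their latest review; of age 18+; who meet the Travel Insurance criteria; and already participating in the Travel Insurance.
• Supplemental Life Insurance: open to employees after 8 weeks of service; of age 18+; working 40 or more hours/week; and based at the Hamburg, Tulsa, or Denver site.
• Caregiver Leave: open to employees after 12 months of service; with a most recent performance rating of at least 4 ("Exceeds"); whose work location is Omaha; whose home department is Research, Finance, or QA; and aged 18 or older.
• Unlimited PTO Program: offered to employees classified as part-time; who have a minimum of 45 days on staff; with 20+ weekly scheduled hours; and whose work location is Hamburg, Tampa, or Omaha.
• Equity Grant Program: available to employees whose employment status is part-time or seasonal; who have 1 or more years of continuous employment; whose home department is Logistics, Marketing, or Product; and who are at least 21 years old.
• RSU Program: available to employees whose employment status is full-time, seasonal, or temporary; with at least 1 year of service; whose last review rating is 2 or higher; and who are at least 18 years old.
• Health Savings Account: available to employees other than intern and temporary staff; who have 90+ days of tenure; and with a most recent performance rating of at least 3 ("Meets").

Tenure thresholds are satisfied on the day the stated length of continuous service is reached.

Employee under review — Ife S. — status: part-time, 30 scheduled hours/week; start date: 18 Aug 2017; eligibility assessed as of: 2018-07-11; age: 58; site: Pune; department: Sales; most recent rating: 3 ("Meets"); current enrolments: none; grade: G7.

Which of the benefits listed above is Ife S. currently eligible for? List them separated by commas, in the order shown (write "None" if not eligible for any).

Health Savings Account

Service from 18 Aug 2017 to 2018-07-11: 327 days.
Travel Insurance — status part-time ✗ (requires full-time or seasonal) → not eligible.
Life Insurance — service 327 days ≥ 6 months (≈180 days) ✓; rating 3 ≥ 2 ✓; age 58 ≥ 18 ✓; not eligible for Travel Insurance ✗ → not eligible.
Supplemental Life Insurance — service 327 days ≥ 8 weeks (≈56 days) ✓; age 58 ≥ 18 ✓; 30 hrs/wk < 40 ✗ → not eligible.
Caregiver Leave — service 327 days < 12 months (≈360 days) ✗ → not eligible.
Unlimited PTO Program — status part-time ✓; service 327 days ≥ 45 days ✓; 30 hrs/wk ≥ 20 ✓; site Pune ✗ (not Hamburg, Tampa, or Omaha) → not eligible.
Equity Grant Program — status part-time ✓; service 327 days < 1 year (≈365 days) ✗ → not eligible.
RSU Program — status part-time ✗ (requires full-time, seasonal, or temporary) → not eligible.
Health Savings Account — status part-time ✓ (not excluded); service 327 days ≥ 90 days ✓; rating 3 ≥ 3 ✓ → eligible.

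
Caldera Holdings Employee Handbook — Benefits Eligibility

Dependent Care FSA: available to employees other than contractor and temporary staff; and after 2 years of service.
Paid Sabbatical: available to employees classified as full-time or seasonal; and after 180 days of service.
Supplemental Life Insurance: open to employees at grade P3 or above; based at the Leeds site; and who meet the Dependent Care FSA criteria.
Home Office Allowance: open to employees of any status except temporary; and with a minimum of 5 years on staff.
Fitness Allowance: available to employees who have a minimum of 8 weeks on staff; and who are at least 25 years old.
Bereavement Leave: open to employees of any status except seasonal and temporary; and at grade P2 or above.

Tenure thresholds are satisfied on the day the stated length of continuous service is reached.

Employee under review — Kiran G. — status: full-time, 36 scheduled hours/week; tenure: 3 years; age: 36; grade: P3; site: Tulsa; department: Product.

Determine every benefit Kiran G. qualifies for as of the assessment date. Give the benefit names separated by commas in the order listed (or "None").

Dependent Care FSA — status full-time ✓ (not excluded); service 3 years ≥ 2 years ✓ → eligible.
Paid Sabbatical — status full-time ✓; service 3 years ≥ 180 days ✓ → eligible.
Supplemental Life Insurance — grade P3 ≥ P3 ✓; site Tulsa ✗ (not Leeds) → not eligible.
Home Office Allowance — status full-time ✓ (not excluded); service 3 years < 5 years ✗ → not eligible.
Fitness Allowance — service 3 years ≥ 8 weeks (≈56 days) ✓; age 36 ≥ 25 ✓ → eligible.
Bereavement Leave — status full-time ✓ (not excluded); grade P3 ≥ P2 ✓ → eligible.

Dependent Care FSA, Paid Sabbatical, Fitness Allowance, Bereavement Leave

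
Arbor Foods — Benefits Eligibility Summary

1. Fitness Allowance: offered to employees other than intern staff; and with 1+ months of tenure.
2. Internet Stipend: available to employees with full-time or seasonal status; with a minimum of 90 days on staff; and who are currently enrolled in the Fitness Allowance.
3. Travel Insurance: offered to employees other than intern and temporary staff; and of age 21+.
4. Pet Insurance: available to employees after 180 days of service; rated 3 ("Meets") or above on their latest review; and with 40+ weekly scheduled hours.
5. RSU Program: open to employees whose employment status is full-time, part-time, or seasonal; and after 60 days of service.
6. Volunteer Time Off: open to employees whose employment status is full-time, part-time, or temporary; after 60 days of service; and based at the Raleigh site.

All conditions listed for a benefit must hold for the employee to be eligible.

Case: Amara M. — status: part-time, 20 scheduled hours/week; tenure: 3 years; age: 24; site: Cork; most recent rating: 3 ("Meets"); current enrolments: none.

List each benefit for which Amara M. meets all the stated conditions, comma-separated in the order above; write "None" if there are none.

Fitness Allowance — status part-time ✓ (not excluded); service 3 years ≥ 1 month (≈30 days) ✓ → eligible.
Internet Stipend — status part-time ✗ (requires full-time or seasonal) → not eligible.
Travel Insurance — status part-time ✓ (not excluded); age 24 ≥ 21 ✓ → eligible.
Pet Insurance — service 3 years ≥ 180 days ✓; rating 3 ≥ 3 ✓; 20 hrs/wk < 40 ✗ → not eligible.
RSU Program — status part-time ✓; service 3 years ≥ 60 days ✓ → eligible.
Volunteer Time Off — status part-time ✓; service 3 years ≥ 60 days ✓; site Cork ✗ (not Raleigh) → not eligible.

Fitness Allowance, Travel Insurance, RSU Program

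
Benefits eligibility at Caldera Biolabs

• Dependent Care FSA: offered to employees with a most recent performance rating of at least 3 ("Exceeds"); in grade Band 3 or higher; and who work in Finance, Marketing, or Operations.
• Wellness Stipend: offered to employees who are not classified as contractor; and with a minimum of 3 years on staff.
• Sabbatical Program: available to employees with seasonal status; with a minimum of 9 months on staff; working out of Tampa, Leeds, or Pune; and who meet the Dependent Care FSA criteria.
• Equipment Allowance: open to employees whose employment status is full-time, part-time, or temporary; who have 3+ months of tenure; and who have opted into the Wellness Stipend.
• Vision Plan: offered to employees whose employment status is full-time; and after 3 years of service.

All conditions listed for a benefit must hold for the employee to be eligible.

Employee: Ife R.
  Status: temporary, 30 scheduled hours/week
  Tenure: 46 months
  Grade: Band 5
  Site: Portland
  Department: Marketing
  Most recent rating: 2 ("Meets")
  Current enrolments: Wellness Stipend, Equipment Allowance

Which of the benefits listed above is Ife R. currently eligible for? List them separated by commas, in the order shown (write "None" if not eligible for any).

Dependent Care FSA — rating 2 < 3 ✗ → not eligible.
Wellness Stipend — status temporary ✓ (not excluded); service 46 months ≥ 3 years (≈1095 days) ✓ → eligible.
Sabbatical Program — status temporary ✗ (requires seasonal) → not eligible.
Equipment Allowance — status temporary ✓; service 46 months ≥ 3 months ✓; enrolled in Wellness Stipend ✓ → eligible.
Vision Plan — status temporary ✗ (requires full-time) → not eligible.

Wellness Stipend, Equipment Allowance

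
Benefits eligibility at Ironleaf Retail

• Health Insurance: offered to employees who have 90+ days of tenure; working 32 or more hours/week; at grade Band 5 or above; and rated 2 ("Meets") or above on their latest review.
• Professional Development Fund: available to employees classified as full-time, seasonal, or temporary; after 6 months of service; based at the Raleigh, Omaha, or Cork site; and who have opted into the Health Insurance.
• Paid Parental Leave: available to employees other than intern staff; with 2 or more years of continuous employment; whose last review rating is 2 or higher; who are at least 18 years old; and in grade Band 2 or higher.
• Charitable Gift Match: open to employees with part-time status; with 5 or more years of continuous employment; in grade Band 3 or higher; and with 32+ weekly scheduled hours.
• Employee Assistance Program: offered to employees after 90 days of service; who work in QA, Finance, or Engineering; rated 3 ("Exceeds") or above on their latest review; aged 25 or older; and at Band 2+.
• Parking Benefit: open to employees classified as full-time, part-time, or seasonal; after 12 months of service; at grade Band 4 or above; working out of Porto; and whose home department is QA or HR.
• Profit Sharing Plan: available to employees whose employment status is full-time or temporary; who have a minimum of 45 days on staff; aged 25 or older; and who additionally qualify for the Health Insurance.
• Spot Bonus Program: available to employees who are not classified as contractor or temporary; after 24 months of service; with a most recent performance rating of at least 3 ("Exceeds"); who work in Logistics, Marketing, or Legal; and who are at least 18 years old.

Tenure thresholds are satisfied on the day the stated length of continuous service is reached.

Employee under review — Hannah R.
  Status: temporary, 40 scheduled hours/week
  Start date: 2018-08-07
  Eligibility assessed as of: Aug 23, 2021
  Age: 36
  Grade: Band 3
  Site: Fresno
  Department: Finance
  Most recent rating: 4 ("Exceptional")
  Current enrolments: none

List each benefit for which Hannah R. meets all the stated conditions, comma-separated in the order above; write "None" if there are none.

Service from 2018-08-07 to Aug 23, 2021: 1112 days.
Health Insurance — service 1112 days ≥ 90 days ✓; 40 hrs/wk ≥ 32 ✓; grade Band 3 < Band 5 ✗ → not eligible.
Professional Development Fund — status temporary ✓; service 1112 days ≥ 6 months (≈180 days) ✓; site Fresno ✗ (not Raleigh, Omaha, or Cork) → not eligible.
Paid Parental Leave — status temporary ✓ (not excluded); service 1112 days ≥ 2 years (≈730 days) ✓; rating 4 ≥ 2 ✓; age 36 ≥ 18 ✓; grade Band 3 ≥ Band 2 ✓ → eligible.
Charitable Gift Match — status temporary ✗ (requires part-time) → not eligible.
Employee Assistance Program — service 1112 days ≥ 90 days ✓; dept Finance ✓; rating 4 ≥ 3 ✓; age 36 ≥ 25 ✓; grade Band 3 ≥ Band 2 ✓ → eligible.
Parking Benefit — status temporary ✗ (requires full-time, part-time, or seasonal) → not eligible.
Profit Sharing Plan — status temporary ✓; service 1112 days ≥ 45 days ✓; age 36 ≥ 25 ✓; not eligible for Health Insurance ✗ → not eligible.
Spot Bonus Program — status temporary ✗ (excluded) → not eligible.

Paid Parental Leave, Employee Assistance Program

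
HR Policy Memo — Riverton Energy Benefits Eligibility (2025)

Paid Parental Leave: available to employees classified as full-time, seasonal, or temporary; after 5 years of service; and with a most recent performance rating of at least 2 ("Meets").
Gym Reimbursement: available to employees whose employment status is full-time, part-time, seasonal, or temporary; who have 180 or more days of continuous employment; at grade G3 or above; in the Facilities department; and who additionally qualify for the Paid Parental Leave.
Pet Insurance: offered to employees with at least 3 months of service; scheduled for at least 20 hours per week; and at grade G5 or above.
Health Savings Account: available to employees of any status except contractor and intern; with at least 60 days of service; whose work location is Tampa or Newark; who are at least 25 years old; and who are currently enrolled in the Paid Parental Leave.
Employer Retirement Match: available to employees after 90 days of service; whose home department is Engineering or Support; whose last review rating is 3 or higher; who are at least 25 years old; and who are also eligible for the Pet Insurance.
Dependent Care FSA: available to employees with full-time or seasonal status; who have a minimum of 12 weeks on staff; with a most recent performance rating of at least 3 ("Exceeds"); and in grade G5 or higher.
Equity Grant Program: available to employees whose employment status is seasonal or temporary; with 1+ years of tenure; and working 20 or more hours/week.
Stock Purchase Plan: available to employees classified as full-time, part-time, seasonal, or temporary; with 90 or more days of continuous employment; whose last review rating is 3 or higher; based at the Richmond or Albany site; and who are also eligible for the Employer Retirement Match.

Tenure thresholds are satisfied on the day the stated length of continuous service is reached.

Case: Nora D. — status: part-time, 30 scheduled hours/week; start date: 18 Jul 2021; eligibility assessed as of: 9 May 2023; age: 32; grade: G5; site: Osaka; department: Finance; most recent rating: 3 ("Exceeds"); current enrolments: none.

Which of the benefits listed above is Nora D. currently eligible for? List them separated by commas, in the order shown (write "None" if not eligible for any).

Service from 18 Jul 2021 to 9 May 2023: 660 days.
Paid Parental Leave — status part-time ✗ (requires full-time, seasonal, or temporary) → not eligible.
Gym Reimbursement — status part-time ✓; service 660 days ≥ 180 days ✓; grade G5 ≥ G3 ✓; dept Finance ✗ → not eligible.
Pet Insurance — service 660 days ≥ 3 months (≈90 days) ✓; 30 hrs/wk ≥ 20 ✓; grade G5 ≥ G5 ✓ → eligible.
Health Savings Account — status part-time ✓ (not excluded); service 660 days ≥ 60 days ✓; site Osaka ✗ (not Tampa or Newark) → not eligible.
Employer Retirement Match — service 660 days ≥ 90 days ✓; dept Finance ✗ → not eligible.
Dependent Care FSA — status part-time ✗ (requires full-time or seasonal) → not eligible.
Equity Grant Program — status part-time ✗ (requires seasonal or temporary) → not eligible.
Stock Purchase Plan — status part-time ✓; service 660 days ≥ 90 days ✓; rating 3 ≥ 3 ✓; site Osaka ✗ (not Richmond or Albany) → not eligible.

Pet Insurance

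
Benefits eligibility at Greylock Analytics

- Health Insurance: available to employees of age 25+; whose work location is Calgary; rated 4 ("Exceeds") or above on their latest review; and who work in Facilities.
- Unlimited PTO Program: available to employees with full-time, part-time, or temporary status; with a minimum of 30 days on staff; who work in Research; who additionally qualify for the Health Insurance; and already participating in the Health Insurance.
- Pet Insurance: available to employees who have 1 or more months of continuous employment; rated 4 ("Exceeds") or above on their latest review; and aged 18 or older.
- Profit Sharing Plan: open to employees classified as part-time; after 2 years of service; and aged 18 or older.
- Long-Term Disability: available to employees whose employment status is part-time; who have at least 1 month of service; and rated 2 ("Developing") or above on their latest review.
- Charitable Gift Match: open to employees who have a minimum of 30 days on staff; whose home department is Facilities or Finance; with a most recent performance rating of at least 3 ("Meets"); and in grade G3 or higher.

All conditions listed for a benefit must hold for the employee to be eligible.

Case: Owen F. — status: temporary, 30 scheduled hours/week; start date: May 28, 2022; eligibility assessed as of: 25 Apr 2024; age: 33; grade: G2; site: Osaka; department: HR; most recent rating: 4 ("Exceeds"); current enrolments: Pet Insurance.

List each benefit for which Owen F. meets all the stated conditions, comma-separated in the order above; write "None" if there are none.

Service from May 28, 2022 to 25 Apr 2024: 698 days.
Health Insurance — age 33 ≥ 25 ✓; site Osaka ✗ (not Calgary) → not eligible.
Unlimited PTO Program — status temporary ✓; service 698 days ≥ 30 days ✓; dept HR ✗ → not eligible.
Pet Insurance — service 698 days ≥ 1 month (≈30 days) ✓; rating 4 ≥ 4 ✓; age 33 ≥ 18 ✓ → eligible.
Profit Sharing Plan — status temporary ✗ (requires part-time) → not eligible.
Long-Term Disability — status temporary ✗ (requires part-time) → not eligible.
Charitable Gift Match — service 698 days ≥ 30 days ✓; dept HR ✗ → not eligible.

Pet Insurance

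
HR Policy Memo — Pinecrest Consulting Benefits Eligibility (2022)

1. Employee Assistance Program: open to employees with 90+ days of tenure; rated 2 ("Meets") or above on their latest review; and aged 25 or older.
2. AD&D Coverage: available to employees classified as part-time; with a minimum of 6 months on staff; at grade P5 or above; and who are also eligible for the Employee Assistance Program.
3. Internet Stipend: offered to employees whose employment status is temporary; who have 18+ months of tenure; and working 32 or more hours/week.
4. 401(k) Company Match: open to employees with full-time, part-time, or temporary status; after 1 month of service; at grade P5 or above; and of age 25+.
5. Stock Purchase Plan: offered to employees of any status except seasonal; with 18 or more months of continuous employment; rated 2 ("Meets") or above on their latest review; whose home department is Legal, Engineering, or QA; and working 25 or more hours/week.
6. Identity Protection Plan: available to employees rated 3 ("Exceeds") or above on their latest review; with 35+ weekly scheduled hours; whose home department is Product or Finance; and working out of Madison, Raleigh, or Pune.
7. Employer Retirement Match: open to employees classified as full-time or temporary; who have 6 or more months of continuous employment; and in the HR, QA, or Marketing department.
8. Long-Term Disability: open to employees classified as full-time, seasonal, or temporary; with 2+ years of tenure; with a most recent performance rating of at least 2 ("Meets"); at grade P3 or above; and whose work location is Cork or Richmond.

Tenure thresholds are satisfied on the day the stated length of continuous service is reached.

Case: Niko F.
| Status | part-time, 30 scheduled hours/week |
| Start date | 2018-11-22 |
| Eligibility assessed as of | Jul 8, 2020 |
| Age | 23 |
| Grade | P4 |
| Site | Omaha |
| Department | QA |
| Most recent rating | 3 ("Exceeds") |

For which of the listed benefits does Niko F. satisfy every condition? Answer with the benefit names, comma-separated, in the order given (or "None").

Service from 2018-11-22 to Jul 8, 2020: 594 days.
Employee Assistance Program — service 594 days ≥ 90 days ✓; rating 3 ≥ 2 ✓; age 23 < 25 ✗ → not eligible.
AD&D Coverage — status part-time ✓; service 594 days ≥ 6 months (≈180 days) ✓; grade P4 < P5 ✗ → not eligible.
Internet Stipend — status part-time ✗ (requires temporary) → not eligible.
401(k) Company Match — status part-time ✓; service 594 days ≥ 1 month (≈30 days) ✓; grade P4 < P5 ✗ → not eligible.
Stock Purchase Plan — status part-time ✓ (not excluded); service 594 days ≥ 18 months (≈540 days) ✓; rating 3 ≥ 2 ✓; dept QA ✓; 30 hrs/wk ≥ 25 ✓ → eligible.
Identity Protection Plan — rating 3 ≥ 3 ✓; 30 hrs/wk < 35 ✗ → not eligible.
Employer Retirement Match — status part-time ✗ (requires full-time or temporary) → not eligible.
Long-Term Disability — status part-time ✗ (requires full-time, seasonal, or temporary) → not eligible.

Stock Purchase Plan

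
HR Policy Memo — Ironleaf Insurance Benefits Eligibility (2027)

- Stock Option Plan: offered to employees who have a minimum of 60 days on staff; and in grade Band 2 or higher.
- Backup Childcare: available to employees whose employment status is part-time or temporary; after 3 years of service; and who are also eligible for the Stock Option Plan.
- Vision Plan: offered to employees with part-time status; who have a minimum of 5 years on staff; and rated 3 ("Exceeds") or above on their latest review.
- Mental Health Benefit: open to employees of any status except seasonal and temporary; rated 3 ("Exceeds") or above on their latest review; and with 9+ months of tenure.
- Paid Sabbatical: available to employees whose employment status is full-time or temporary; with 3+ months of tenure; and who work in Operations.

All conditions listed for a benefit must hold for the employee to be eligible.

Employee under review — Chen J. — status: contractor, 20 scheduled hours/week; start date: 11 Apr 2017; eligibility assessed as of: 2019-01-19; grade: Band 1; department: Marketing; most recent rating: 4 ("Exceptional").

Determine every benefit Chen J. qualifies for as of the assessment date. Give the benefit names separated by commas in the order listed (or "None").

Service from 11 Apr 2017 to 2019-01-19: 648 days.
Stock Option Plan — service 648 days ≥ 60 days ✓; grade Band 1 < Band 2 ✗ → not eligible.
Backup Childcare — status contractor ✗ (requires part-time or temporary) → not eligible.
Vision Plan — status contractor ✗ (requires part-time) → not eligible.
Mental Health Benefit — status contractor ✓ (not excluded); rating 4 ≥ 3 ✓; service 648 days ≥ 9 months (≈270 days) ✓ → eligible.
Paid Sabbatical — status contractor ✗ (requires full-time or temporary) → not eligible.

Mental Health Benefit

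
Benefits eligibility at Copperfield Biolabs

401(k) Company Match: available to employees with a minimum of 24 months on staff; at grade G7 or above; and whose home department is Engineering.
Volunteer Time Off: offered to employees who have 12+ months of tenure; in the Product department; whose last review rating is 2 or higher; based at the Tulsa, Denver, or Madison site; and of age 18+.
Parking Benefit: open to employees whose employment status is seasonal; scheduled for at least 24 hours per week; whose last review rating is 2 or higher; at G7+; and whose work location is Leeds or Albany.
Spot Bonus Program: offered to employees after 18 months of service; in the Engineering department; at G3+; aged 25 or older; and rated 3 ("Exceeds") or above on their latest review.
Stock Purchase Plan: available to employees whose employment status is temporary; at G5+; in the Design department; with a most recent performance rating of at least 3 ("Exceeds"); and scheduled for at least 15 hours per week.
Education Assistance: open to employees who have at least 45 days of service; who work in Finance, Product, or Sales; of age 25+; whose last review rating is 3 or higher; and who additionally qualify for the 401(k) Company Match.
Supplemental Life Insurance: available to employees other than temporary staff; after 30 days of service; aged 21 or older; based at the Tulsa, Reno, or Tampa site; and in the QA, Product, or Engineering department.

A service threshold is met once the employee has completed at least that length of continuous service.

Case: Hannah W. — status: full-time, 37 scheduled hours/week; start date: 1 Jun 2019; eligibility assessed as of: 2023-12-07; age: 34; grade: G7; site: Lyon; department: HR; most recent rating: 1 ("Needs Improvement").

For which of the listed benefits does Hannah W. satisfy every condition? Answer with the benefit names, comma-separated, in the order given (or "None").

None

Service from 1 Jun 2019 to 2023-12-07: 1650 days.
401(k) Company Match — service 1650 days ≥ 24 months (≈720 days) ✓; grade G7 ≥ G7 ✓; dept HR ✗ → not eligible.
Volunteer Time Off — service 1650 days ≥ 12 months (≈360 days) ✓; dept HR ✗ → not eligible.
Parking Benefit — status full-time ✗ (requires seasonal) → not eligible.
Spot Bonus Program — service 1650 days ≥ 18 months (≈540 days) ✓; dept HR ✗ → not eligible.
Stock Purchase Plan — status full-time ✗ (requires temporary) → not eligible.
Education Assistance — service 1650 days ≥ 45 days ✓; dept HR ✗ → not eligible.
Supplemental Life Insurance — status full-time ✓ (not excluded); service 1650 days ≥ 30 days ✓; age 34 ≥ 21 ✓; site Lyon ✗ (not Tulsa, Reno, or Tampa) → not eligible.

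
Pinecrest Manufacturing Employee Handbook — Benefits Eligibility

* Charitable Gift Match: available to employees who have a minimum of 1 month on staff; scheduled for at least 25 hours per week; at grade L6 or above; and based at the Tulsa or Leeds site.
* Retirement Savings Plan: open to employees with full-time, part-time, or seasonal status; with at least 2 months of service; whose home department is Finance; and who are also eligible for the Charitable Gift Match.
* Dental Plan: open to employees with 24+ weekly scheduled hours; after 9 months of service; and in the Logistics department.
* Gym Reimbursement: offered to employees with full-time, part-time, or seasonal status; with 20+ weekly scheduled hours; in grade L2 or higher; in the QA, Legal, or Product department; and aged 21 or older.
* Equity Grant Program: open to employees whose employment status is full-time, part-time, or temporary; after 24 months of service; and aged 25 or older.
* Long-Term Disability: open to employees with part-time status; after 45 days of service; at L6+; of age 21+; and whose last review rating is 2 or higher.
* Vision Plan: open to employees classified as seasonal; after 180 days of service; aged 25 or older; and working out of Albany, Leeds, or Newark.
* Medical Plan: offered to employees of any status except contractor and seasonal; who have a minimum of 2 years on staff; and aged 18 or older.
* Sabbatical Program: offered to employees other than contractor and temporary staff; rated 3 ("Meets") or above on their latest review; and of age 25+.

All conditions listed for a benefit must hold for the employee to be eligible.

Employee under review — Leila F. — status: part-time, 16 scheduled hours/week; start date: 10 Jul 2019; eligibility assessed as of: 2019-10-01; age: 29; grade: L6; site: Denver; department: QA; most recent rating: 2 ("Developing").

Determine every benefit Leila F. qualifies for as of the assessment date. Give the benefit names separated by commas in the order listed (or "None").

Long-Term Disability

Service from 10 Jul 2019 to 2019-10-01: 83 days.
Charitable Gift Match — service 83 days ≥ 1 month (≈30 days) ✓; 16 hrs/wk < 25 ✗ → not eligible.
Retirement Savings Plan — status part-time ✓; service 83 days ≥ 2 months (≈60 days) ✓; dept QA ✗ → not eligible.
Dental Plan — 16 hrs/wk < 24 ✗ → not eligible.
Gym Reimbursement — status part-time ✓; 16 hrs/wk < 20 ✗ → not eligible.
Equity Grant Program — status part-time ✓; service 83 days < 24 months (≈720 days) ✗ → not eligible.
Long-Term Disability — status part-time ✓; service 83 days ≥ 45 days ✓; grade L6 ≥ L6 ✓; age 29 ≥ 21 ✓; rating 2 ≥ 2 ✓ → eligible.
Vision Plan — status part-time ✗ (requires seasonal) → not eligible.
Medical Plan — status part-time ✓ (not excluded); service 83 days < 2 years (≈730 days) ✗ → not eligible.
Sabbatical Program — status part-time ✓ (not excluded); rating 2 < 3 ✗ → not eligible.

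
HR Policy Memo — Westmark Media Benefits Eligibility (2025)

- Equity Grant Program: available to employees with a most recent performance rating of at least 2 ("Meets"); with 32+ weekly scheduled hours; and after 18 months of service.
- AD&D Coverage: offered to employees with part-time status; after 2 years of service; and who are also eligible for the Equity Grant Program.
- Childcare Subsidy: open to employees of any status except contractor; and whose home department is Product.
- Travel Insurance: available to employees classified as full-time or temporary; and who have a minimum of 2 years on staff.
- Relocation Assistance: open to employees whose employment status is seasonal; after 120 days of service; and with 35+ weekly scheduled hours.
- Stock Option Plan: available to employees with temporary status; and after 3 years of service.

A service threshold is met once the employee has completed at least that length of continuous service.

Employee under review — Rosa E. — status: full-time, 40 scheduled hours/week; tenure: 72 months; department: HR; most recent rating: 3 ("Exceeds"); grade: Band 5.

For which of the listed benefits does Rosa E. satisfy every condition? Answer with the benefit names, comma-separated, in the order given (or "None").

Equity Grant Program — rating 3 ≥ 2 ✓; 40 hrs/wk ≥ 32 ✓; service 72 months ≥ 18 months ✓ → eligible.
AD&D Coverage — status full-time ✗ (requires part-time) → not eligible.
Childcare Subsidy — status full-time ✓ (not excluded); dept HR ✗ → not eligible.
Travel Insurance — status full-time ✓; service 72 months ≥ 2 years (≈730 days) ✓ → eligible.
Relocation Assistance — status full-time ✗ (requires seasonal) → not eligible.
Stock Option Plan — status full-time ✗ (requires temporary) → not eligible.

Equity Grant Program, Travel Insurance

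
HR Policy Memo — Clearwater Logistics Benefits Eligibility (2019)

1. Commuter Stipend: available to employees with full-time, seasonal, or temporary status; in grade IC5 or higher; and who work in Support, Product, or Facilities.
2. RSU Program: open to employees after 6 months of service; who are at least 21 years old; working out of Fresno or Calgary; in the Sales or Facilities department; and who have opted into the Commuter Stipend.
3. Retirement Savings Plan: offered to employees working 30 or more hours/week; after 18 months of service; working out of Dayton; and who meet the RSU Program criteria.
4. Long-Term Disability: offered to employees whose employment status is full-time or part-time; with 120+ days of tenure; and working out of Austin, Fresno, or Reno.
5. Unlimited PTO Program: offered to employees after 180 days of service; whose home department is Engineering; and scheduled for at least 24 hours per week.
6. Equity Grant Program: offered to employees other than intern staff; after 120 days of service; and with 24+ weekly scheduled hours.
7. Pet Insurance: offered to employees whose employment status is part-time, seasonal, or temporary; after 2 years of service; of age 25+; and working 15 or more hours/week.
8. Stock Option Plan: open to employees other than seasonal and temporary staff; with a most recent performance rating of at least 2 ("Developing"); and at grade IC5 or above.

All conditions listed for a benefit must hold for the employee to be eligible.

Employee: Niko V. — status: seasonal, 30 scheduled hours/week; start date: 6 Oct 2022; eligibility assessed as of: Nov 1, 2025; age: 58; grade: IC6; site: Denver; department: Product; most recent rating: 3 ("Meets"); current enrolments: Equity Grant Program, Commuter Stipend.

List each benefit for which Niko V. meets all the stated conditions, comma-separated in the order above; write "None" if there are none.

Service from 6 Oct 2022 to Nov 1, 2025: 1122 days.
Commuter Stipend — status seasonal ✓; grade IC6 ≥ IC5 ✓; dept Product ✓ → eligible.
RSU Program — service 1122 days ≥ 6 months (≈180 days) ✓; age 58 ≥ 21 ✓; site Denver ✗ (not Fresno or Calgary) → not eligible.
Retirement Savings Plan — 30 hrs/wk ≥ 30 ✓; service 1122 days ≥ 18 months (≈540 days) ✓; site Denver ✗ (not Dayton) → not eligible.
Long-Term Disability — status seasonal ✗ (requires full-time or part-time) → not eligible.
Unlimited PTO Program — service 1122 days ≥ 180 days ✓; dept Product ✗ → not eligible.
Equity Grant Program — status seasonal ✓ (not excluded); service 1122 days ≥ 120 days ✓; 30 hrs/wk ≥ 24 ✓ → eligible.
Pet Insurance — status seasonal ✓; service 1122 days ≥ 2 years (≈730 days) ✓; age 58 ≥ 25 ✓; 30 hrs/wk ≥ 15 ✓ → eligible.
Stock Option Plan — status seasonal ✗ (excluded) → not eligible.

Commuter Stipend, Equity Grant Program, Pet Insurance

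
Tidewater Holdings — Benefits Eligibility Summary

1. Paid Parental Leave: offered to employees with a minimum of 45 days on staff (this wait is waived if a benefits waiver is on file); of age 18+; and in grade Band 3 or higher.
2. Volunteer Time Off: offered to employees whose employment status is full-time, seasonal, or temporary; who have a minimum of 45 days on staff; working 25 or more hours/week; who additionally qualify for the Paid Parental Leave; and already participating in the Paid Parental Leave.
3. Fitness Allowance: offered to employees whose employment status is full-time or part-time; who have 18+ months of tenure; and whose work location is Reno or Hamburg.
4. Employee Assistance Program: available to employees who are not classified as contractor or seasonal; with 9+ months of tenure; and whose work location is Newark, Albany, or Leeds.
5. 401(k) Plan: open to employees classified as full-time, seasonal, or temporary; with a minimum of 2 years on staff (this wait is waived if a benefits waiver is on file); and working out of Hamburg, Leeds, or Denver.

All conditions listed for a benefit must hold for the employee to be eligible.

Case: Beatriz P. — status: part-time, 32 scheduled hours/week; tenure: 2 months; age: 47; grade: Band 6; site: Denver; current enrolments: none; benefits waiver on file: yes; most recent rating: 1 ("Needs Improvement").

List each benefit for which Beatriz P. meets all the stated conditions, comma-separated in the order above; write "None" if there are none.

Paid Parental Leave

Paid Parental Leave — benefits waiver on file ✓; age 47 ≥ 18 ✓; grade Band 6 ≥ Band 3 ✓ → eligible.
Volunteer Time Off — status part-time ✗ (requires full-time, seasonal, or temporary) → not eligible.
Fitness Allowance — status part-time ✓; service 2 months < 18 months ✗ → not eligible.
Employee Assistance Program — status part-time ✓ (not excluded); service 2 months < 9 months ✗ → not eligible.
401(k) Plan — status part-time ✗ (requires full-time, seasonal, or temporary) → not eligible.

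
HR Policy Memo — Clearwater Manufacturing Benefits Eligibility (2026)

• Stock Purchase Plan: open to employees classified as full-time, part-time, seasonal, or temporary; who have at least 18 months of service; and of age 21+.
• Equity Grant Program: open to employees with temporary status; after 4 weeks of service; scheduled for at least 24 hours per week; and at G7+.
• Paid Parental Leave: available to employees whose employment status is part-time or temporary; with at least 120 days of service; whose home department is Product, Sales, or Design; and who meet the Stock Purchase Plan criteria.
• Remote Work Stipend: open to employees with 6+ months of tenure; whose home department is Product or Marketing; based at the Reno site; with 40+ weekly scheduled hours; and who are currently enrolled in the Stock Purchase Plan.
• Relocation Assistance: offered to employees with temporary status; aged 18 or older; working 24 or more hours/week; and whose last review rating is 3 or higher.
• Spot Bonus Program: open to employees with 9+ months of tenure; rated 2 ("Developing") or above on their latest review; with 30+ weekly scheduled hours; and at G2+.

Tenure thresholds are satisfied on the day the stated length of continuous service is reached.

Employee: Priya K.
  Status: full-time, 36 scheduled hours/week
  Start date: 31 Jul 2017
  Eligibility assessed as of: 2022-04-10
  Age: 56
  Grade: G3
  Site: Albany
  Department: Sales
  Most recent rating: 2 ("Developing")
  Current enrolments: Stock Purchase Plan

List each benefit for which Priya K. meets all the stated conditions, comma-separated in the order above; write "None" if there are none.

Service from 31 Jul 2017 to 2022-04-10: 1714 days.
Stock Purchase Plan — status full-time ✓; service 1714 days ≥ 18 months (≈540 days) ✓; age 56 ≥ 21 ✓ → eligible.
Equity Grant Program — status full-time ✗ (requires temporary) → not eligible.
Paid Parental Leave — status full-time ✗ (requires part-time or temporary) → not eligible.
Remote Work Stipend — service 1714 days ≥ 6 months (≈180 days) ✓; dept Sales ✗ → not eligible.
Relocation Assistance — status full-time ✗ (requires temporary) → not eligible.
Spot Bonus Program — service 1714 days ≥ 9 months (≈270 days) ✓; rating 2 ≥ 2 ✓; 36 hrs/wk ≥ 30 ✓; grade G3 ≥ G2 ✓ → eligible.

Stock Purchase Plan, Spot Bonus Program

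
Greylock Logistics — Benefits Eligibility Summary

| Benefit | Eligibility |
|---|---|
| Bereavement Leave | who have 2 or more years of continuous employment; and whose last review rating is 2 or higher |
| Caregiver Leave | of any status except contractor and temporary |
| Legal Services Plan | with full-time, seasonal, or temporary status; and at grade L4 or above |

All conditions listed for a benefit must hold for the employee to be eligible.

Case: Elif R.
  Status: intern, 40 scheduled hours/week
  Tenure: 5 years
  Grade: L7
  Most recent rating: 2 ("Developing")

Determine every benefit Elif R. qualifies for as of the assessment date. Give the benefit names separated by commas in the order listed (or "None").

Bereavement Leave — service 5 years ≥ 2 years ✓; rating 2 ≥ 2 ✓ → eligible.
Caregiver Leave — status intern ✓ (not excluded) → eligible.
Legal Services Plan — status intern ✗ (requires full-time, seasonal, or temporary) → not eligible.

Bereavement Leave, Caregiver Leave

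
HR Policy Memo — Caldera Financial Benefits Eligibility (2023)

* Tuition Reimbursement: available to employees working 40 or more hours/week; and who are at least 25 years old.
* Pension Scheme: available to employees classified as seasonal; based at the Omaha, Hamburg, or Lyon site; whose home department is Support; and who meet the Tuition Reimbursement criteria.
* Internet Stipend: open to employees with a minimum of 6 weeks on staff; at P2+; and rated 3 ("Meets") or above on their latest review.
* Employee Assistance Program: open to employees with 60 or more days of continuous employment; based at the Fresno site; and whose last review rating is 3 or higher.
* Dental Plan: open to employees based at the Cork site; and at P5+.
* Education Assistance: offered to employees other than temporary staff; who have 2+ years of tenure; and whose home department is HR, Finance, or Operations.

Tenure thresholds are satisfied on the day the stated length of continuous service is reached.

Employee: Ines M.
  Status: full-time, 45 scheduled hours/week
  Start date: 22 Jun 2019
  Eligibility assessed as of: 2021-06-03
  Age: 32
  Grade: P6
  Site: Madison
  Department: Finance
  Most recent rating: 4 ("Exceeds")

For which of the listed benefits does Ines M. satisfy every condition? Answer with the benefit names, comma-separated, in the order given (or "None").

Tuition Reimbursement, Internet Stipend

Service from 22 Jun 2019 to 2021-06-03: 712 days.
Tuition Reimbursement — 45 hrs/wk ≥ 40 ✓; age 32 ≥ 25 ✓ → eligible.
Pension Scheme — status full-time ✗ (requires seasonal) → not eligible.
Internet Stipend — service 712 days ≥ 6 weeks (≈42 days) ✓; grade P6 ≥ P2 ✓; rating 4 ≥ 3 ✓ → eligible.
Employee Assistance Program — service 712 days ≥ 60 days ✓; site Madison ✗ (not Fresno) → not eligible.
Dental Plan — site Madison ✗ (not Cork) → not eligible.
Education Assistance — status full-time ✓ (not excluded); service 712 days < 2 years (≈730 days) ✗ → not eligible.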